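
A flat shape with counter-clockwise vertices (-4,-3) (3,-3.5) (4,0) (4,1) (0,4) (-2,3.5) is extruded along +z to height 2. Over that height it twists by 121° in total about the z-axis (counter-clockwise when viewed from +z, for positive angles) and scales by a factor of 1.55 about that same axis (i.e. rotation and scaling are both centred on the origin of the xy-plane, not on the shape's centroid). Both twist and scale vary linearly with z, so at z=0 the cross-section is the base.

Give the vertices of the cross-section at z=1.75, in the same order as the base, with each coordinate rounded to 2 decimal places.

Cross-section at z=1.75: (5.89,-4.48) (3.77,5.69) (-1.62,5.70) (-3.05,5.29) (-5.70,-1.62) (-4.18,-4.27)

t = z/height = 1.75/2 = 0.875
s = 1 + (scale-1)·z/height = 1 + (1.55-1)·1.75/2 = 1.481250
θ = twist·z/height = 121°·1.75/2 = 105.8750° = 1.847867 rad
cos θ = -0.273540, sin θ = 0.961861 (intermediates below are computed at full precision and shown rounded to 5 d.p.)
v1: (-4,-3) → rotate → (3.97974,-3.02682) → ×s → (5.89499,-4.48348) → (5.89,-4.48)
v2: (3,-3.5) → rotate → (2.54589,3.84297) → ×s → (3.77111,5.69240) → (3.77,5.69)
v3: (4,0) → rotate → (-1.09416,3.84744) → ×s → (-1.62072,5.69902) → (-1.62,5.70)
v4: (4,1) → rotate → (-2.05602,3.57390) → ×s → (-3.04548,5.29384) → (-3.05,5.29)
v5: (0,4) → rotate → (-3.84744,-1.09416) → ×s → (-5.69902,-1.62072) → (-5.70,-1.62)
v6: (-2,3.5) → rotate → (-2.81943,-2.88111) → ×s → (-4.17629,-4.26764) → (-4.18,-4.27)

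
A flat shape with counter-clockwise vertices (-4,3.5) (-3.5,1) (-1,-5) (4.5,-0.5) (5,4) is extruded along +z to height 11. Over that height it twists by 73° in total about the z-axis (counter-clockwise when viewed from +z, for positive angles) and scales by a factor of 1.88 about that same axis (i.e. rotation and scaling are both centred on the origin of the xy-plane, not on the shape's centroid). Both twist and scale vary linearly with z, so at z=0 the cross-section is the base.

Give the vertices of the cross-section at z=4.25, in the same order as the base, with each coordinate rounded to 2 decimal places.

t = z/height = 4.25/11 = 0.386364
s = 1 + (scale-1)·z/height = 1 + (1.88-1)·4.25/11 = 1.340000
θ = twist·z/height = 73°·4.25/11 = 28.2045° = 0.492262 rad
cos θ = 0.881266, sin θ = 0.472621 (intermediates below are computed at full precision and shown rounded to 5 d.p.)
v1: (-4,3.5) → rotate → (-5.17924,1.19395) → ×s → (-6.94018,1.59989) → (-6.94,1.60)
v2: (-3.5,1) → rotate → (-3.55705,-0.77291) → ×s → (-4.76645,-1.03569) → (-4.77,-1.04)
v3: (-1,-5) → rotate → (1.48184,-4.87895) → ×s → (1.98566,-6.53779) → (1.99,-6.54)
v4: (4.5,-0.5) → rotate → (4.20201,1.68616) → ×s → (5.63069,2.25945) → (5.63,2.26)
v5: (5,4) → rotate → (2.51585,5.88817) → ×s → (3.37124,7.89014) → (3.37,7.89)

Cross-section at z=4.25: (-6.94,1.60) (-4.77,-1.04) (1.99,-6.54) (5.63,2.26) (3.37,7.89)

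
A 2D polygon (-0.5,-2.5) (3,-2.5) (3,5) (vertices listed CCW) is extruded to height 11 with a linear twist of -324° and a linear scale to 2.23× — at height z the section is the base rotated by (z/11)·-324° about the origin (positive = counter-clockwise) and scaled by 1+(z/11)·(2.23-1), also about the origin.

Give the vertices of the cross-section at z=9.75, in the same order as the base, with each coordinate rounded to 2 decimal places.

t = z/height = 9.75/11 = 0.886364
s = 1 + (scale-1)·z/height = 1 + (2.23-1)·9.75/11 = 2.090227
θ = twist·z/height = -324°·9.75/11 = -287.1818° = -5.012268 rad
cos θ = 0.295405, sin θ = 0.955372 (intermediates below are computed at full precision and shown rounded to 5 d.p.)
v1: (-0.5,-2.5) → rotate → (2.24073,-1.21620) → ×s → (4.68363,-2.54213) → (4.68,-2.54)
v2: (3,-2.5) → rotate → (3.27465,2.12760) → ×s → (6.84475,4.44718) → (6.84,4.45)
v3: (3,5) → rotate → (-3.89065,4.34314) → ×s → (-8.13233,9.07815) → (-8.13,9.08)

Cross-section at z=9.75: (4.68,-2.54) (6.84,4.45) (-8.13,9.08)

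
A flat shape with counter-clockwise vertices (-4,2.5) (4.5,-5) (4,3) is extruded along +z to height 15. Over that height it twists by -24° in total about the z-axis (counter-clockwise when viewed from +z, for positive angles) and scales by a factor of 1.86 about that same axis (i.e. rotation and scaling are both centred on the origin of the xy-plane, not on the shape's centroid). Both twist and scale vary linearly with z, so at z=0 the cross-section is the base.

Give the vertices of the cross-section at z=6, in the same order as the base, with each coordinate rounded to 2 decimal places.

Cross-section at z=6: (-4.74,4.21) (4.84,-7.63) (5.97,3.08)

t = z/height = 6/15 = 0.4
s = 1 + (scale-1)·z/height = 1 + (1.86-1)·6/15 = 1.344000
θ = twist·z/height = -24°·6/15 = -9.6000° = -0.167552 rad
cos θ = 0.985996, sin θ = -0.166769 (intermediates below are computed at full precision and shown rounded to 5 d.p.)
v1: (-4,2.5) → rotate → (-3.52706,3.13207) → ×s → (-4.74037,4.20950) → (-4.74,4.21)
v2: (4.5,-5) → rotate → (3.60314,-5.68044) → ×s → (4.84262,-7.63451) → (4.84,-7.63)
v3: (4,3) → rotate → (4.44429,2.29091) → ×s → (5.97313,3.07899) → (5.97,3.08)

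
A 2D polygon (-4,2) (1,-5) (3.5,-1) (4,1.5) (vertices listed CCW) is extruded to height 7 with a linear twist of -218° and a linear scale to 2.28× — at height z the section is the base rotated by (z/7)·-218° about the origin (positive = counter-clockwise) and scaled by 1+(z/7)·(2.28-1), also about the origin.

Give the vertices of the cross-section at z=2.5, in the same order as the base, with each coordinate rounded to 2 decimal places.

t = z/height = 2.5/7 = 0.357143
s = 1 + (scale-1)·z/height = 1 + (2.28-1)·2.5/7 = 1.457143
θ = twist·z/height = -218°·2.5/7 = -77.8571° = -1.358863 rad
cos θ = 0.210350, sin θ = -0.977626 (intermediates below are computed at full precision and shown rounded to 5 d.p.)
v1: (-4,2) → rotate → (1.11385,4.33120) → ×s → (1.62304,6.31118) → (1.62,6.31)
v2: (1,-5) → rotate → (-4.67778,-2.02938) → ×s → (-6.81620,-2.95709) → (-6.82,-2.96)
v3: (3.5,-1) → rotate → (-0.24140,-3.63204) → ×s → (-0.35176,-5.29240) → (-0.35,-5.29)
v4: (4,1.5) → rotate → (2.30784,-3.59498) → ×s → (3.36285,-5.23840) → (3.36,-5.24)

Cross-section at z=2.5: (1.62,6.31) (-6.82,-2.96) (-0.35,-5.29) (3.36,-5.24)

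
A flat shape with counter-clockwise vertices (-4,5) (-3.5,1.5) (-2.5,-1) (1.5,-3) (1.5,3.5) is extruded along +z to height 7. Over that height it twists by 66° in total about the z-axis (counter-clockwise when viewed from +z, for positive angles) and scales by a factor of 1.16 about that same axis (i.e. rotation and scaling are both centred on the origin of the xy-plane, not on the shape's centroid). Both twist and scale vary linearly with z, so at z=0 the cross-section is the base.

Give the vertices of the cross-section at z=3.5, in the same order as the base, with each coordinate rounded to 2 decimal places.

Cross-section at z=3.5: (-6.56,2.18) (-4.05,-0.70) (-1.68,-2.38) (3.12,-1.83) (-0.70,4.05)

t = z/height = 3.5/7 = 0.5
s = 1 + (scale-1)·z/height = 1 + (1.16-1)·3.5/7 = 1.080000
θ = twist·z/height = 66°·3.5/7 = 33.0000° = 0.575959 rad
cos θ = 0.838671, sin θ = 0.544639 (intermediates below are computed at full precision and shown rounded to 5 d.p.)
v1: (-4,5) → rotate → (-6.07788,2.01480) → ×s → (-6.56411,2.17598) → (-6.56,2.18)
v2: (-3.5,1.5) → rotate → (-3.75231,-0.64823) → ×s → (-4.05249,-0.70009) → (-4.05,-0.70)
v3: (-2.5,-1) → rotate → (-1.55204,-2.20027) → ×s → (-1.67620,-2.37629) → (-1.68,-2.38)
v4: (1.5,-3) → rotate → (2.89192,-1.69905) → ×s → (3.12328,-1.83498) → (3.12,-1.83)
v5: (1.5,3.5) → rotate → (-0.64823,3.75231) → ×s → (-0.70009,4.05249) → (-0.70,4.05)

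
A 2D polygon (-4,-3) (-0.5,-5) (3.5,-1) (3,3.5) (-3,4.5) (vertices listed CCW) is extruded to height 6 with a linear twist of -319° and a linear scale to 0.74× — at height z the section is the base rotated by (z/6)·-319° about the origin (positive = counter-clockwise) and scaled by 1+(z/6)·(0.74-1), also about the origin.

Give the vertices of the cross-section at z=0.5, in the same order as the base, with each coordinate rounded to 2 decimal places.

t = z/height = 0.5/6 = 0.0833333
s = 1 + (scale-1)·z/height = 1 + (0.74-1)·0.5/6 = 0.978333
θ = twist·z/height = -319°·0.5/6 = -26.5833° = -0.463967 rad
cos θ = 0.894284, sin θ = -0.447499 (intermediates below are computed at full precision and shown rounded to 5 d.p.)
v1: (-4,-3) → rotate → (-4.91963,-0.89286) → ×s → (-4.81304,-0.87351) → (-4.81,-0.87)
v2: (-0.5,-5) → rotate → (-2.68464,-4.24767) → ×s → (-2.62647,-4.15564) → (-2.63,-4.16)
v3: (3.5,-1) → rotate → (2.68250,-2.46053) → ×s → (2.62438,-2.40722) → (2.62,-2.41)
v4: (3,3.5) → rotate → (4.24910,1.78750) → ×s → (4.15704,1.74877) → (4.16,1.75)
v5: (-3,4.5) → rotate → (-0.66911,5.36678) → ×s → (-0.65461,5.25050) → (-0.65,5.25)

Cross-section at z=0.5: (-4.81,-0.87) (-2.63,-4.16) (2.62,-2.41) (4.16,1.75) (-0.65,5.25)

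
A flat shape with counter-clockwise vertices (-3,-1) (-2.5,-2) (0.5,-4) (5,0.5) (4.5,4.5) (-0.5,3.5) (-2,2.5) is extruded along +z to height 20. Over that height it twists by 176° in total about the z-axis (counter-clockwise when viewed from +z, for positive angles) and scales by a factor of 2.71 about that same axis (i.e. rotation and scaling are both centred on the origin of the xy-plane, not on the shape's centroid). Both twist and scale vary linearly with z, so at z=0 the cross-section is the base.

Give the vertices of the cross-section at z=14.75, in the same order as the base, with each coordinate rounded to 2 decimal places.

t = z/height = 14.75/20 = 0.7375
s = 1 + (scale-1)·z/height = 1 + (2.71-1)·14.75/20 = 2.261125
θ = twist·z/height = 176°·14.75/20 = 129.8000° = 2.265437 rad
cos θ = -0.640110, sin θ = 0.768284 (intermediates below are computed at full precision and shown rounded to 5 d.p.)
v1: (-3,-1) → rotate → (2.68861,-1.66474) → ×s → (6.07929,-3.76419) → (6.08,-3.76)
v2: (-2.5,-2) → rotate → (3.13684,-0.64049) → ×s → (7.09279,-1.44823) → (7.09,-1.45)
v3: (0.5,-4) → rotate → (2.75308,2.94458) → ×s → (6.22506,6.65806) → (6.23,6.66)
v4: (5,0.5) → rotate → (-3.58469,3.52136) → ×s → (-8.10543,7.96224) → (-8.11,7.96)
v5: (4.5,4.5) → rotate → (-6.33777,0.57678) → ×s → (-14.33049,1.30418) → (-14.33,1.30)
v6: (-0.5,3.5) → rotate → (-2.36894,-2.62453) → ×s → (-5.35646,-5.93438) → (-5.36,-5.93)
v7: (-2,2.5) → rotate → (-0.64049,-3.13684) → ×s → (-1.44823,-7.09279) → (-1.45,-7.09)

Cross-section at z=14.75: (6.08,-3.76) (7.09,-1.45) (6.23,6.66) (-8.11,7.96) (-14.33,1.30) (-5.36,-5.93) (-1.45,-7.09)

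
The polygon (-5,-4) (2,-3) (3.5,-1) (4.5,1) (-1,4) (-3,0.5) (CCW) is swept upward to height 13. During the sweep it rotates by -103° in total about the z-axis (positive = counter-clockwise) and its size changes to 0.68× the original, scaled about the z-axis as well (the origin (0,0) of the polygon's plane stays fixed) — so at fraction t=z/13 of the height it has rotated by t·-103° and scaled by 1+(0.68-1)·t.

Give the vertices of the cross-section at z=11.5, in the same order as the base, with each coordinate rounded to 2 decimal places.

Cross-section at z=11.5: (-2.80,3.64) (-2.18,-1.39) (-0.77,-2.49) (0.65,-3.24) (2.88,0.66) (0.40,2.14)

t = z/height = 11.5/13 = 0.884615
s = 1 + (scale-1)·z/height = 1 + (0.68-1)·11.5/13 = 0.716923
θ = twist·z/height = -103°·11.5/13 = -91.1154° = -1.590263 rad
cos θ = -0.019466, sin θ = -0.999811 (intermediates below are computed at full precision and shown rounded to 5 d.p.)
v1: (-5,-4) → rotate → (-3.90191,5.07692) → ×s → (-2.79737,3.63976) → (-2.80,3.64)
v2: (2,-3) → rotate → (-3.03836,-1.94122) → ×s → (-2.17827,-1.39171) → (-2.18,-1.39)
v3: (3.5,-1) → rotate → (-1.06794,-3.47987) → ×s → (-0.76563,-2.49480) → (-0.77,-2.49)
v4: (4.5,1) → rotate → (0.91221,-4.51861) → ×s → (0.65399,-3.23950) → (0.65,-3.24)
v5: (-1,4) → rotate → (4.01871,0.92195) → ×s → (2.88110,0.66097) → (2.88,0.66)
v6: (-3,0.5) → rotate → (0.55830,2.98970) → ×s → (0.40026,2.14338) → (0.40,2.14)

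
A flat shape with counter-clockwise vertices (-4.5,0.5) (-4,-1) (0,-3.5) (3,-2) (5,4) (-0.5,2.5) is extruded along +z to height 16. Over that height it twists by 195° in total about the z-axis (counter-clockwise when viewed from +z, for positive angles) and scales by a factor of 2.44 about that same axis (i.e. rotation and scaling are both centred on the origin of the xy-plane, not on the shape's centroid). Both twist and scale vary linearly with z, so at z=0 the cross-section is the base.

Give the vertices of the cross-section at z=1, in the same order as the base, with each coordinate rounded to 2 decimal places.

Cross-section at z=1: (-4.91,-0.50) (-4.03,-1.99) (0.81,-3.73) (3.66,-1.44) (4.41,5.41) (-1.11,2.55)

t = z/height = 1/16 = 0.0625
s = 1 + (scale-1)·z/height = 1 + (2.44-1)·1/16 = 1.090000
θ = twist·z/height = 195°·1/16 = 12.1875° = 0.212712 rad
cos θ = 0.977462, sin θ = 0.211112 (intermediates below are computed at full precision and shown rounded to 5 d.p.)
v1: (-4.5,0.5) → rotate → (-4.50413,-0.46127) → ×s → (-4.90951,-0.50279) → (-4.91,-0.50)
v2: (-4,-1) → rotate → (-3.69874,-1.82191) → ×s → (-4.03162,-1.98588) → (-4.03,-1.99)
v3: (0,-3.5) → rotate → (0.73889,-3.42112) → ×s → (0.80539,-3.72902) → (0.81,-3.73)
v4: (3,-2) → rotate → (3.35461,-1.32159) → ×s → (3.65652,-1.44053) → (3.66,-1.44)
v5: (5,4) → rotate → (4.04286,4.96541) → ×s → (4.40672,5.41229) → (4.41,5.41)
v6: (-0.5,2.5) → rotate → (-1.01651,2.33810) → ×s → (-1.10800,2.54853) → (-1.11,2.55)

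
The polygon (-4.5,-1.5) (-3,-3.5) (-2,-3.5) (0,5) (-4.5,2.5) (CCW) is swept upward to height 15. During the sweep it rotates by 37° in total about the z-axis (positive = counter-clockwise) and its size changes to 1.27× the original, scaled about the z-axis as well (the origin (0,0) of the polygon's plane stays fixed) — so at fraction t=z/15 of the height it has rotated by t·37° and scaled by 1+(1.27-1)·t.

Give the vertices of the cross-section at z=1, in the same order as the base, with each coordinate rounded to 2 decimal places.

Cross-section at z=1: (-4.51,-1.72) (-2.90,-3.69) (-1.88,-3.65) (-0.22,5.09) (-4.69,2.35)

t = z/height = 1/15 = 0.0666667
s = 1 + (scale-1)·z/height = 1 + (1.27-1)·1/15 = 1.018000
θ = twist·z/height = 37°·1/15 = 2.4667° = 0.043051 rad
cos θ = 0.999073, sin θ = 0.043038 (intermediates below are computed at full precision and shown rounded to 5 d.p.)
v1: (-4.5,-1.5) → rotate → (-4.43127,-1.69228) → ×s → (-4.51104,-1.72274) → (-4.51,-1.72)
v2: (-3,-3.5) → rotate → (-2.84659,-3.62587) → ×s → (-2.89783,-3.69114) → (-2.90,-3.69)
v3: (-2,-3.5) → rotate → (-1.84751,-3.58283) → ×s → (-1.88077,-3.64732) → (-1.88,-3.65)
v4: (0,5) → rotate → (-0.21519,4.99537) → ×s → (-0.21906,5.08528) → (-0.22,5.09)
v5: (-4.5,2.5) → rotate → (-4.60343,2.30401) → ×s → (-4.68629,2.34548) → (-4.69,2.35)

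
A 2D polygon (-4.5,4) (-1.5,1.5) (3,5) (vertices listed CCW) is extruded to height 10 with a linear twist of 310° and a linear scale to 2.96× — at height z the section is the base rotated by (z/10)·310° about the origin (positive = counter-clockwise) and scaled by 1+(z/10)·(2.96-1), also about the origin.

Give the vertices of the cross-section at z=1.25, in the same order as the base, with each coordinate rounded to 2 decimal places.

t = z/height = 1.25/10 = 0.125
s = 1 + (scale-1)·z/height = 1 + (2.96-1)·1.25/10 = 1.245000
θ = twist·z/height = 310°·1.25/10 = 38.7500° = 0.676315 rad
cos θ = 0.779884, sin θ = 0.625923 (intermediates below are computed at full precision and shown rounded to 5 d.p.)
v1: (-4.5,4) → rotate → (-6.01317,0.30288) → ×s → (-7.48640,0.37709) → (-7.49,0.38)
v2: (-1.5,1.5) → rotate → (-2.10871,0.23094) → ×s → (-2.62535,0.28752) → (-2.63,0.29)
v3: (3,5) → rotate → (-0.78996,5.77719) → ×s → (-0.98351,7.19261) → (-0.98,7.19)

Cross-section at z=1.25: (-7.49,0.38) (-2.63,0.29) (-0.98,7.19)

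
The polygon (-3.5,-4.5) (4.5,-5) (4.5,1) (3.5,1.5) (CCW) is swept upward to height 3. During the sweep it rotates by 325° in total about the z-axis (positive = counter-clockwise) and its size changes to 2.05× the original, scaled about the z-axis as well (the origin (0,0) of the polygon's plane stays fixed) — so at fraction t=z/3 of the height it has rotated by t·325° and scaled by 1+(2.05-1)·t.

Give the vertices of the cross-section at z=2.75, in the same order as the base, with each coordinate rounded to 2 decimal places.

t = z/height = 2.75/3 = 0.916667
s = 1 + (scale-1)·z/height = 1 + (2.05-1)·2.75/3 = 1.962500
θ = twist·z/height = 325°·2.75/3 = 297.9167° = 5.199627 rad
cos θ = 0.468187, sin θ = -0.883629 (intermediates below are computed at full precision and shown rounded to 5 d.p.)
v1: (-3.5,-4.5) → rotate → (-5.61499,0.98586) → ×s → (-11.01941,1.93475) → (-11.02,1.93)
v2: (4.5,-5) → rotate → (-2.31131,-6.31727) → ×s → (-4.53594,-12.39764) → (-4.54,-12.40)
v3: (4.5,1) → rotate → (2.99047,-3.50815) → ×s → (5.86880,-6.88474) → (5.87,-6.88)
v4: (3.5,1.5) → rotate → (2.96410,-2.39042) → ×s → (5.81704,-4.69120) → (5.82,-4.69)

Cross-section at z=2.75: (-11.02,1.93) (-4.54,-12.40) (5.87,-6.88) (5.82,-4.69)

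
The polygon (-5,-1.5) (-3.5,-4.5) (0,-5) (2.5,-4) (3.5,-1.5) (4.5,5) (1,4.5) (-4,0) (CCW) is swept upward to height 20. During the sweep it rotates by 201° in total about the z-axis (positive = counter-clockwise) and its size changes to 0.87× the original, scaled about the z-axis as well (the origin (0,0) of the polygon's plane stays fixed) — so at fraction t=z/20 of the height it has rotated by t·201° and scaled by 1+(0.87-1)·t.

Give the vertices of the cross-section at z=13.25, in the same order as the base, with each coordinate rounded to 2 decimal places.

t = z/height = 13.25/20 = 0.6625
s = 1 + (scale-1)·z/height = 1 + (0.87-1)·13.25/20 = 0.913875
θ = twist·z/height = 201°·13.25/20 = 133.1625° = 2.324124 rad
cos θ = -0.684070, sin θ = 0.729417 (intermediates below are computed at full precision and shown rounded to 5 d.p.)
v1: (-5,-1.5) → rotate → (4.51447,-2.62098) → ×s → (4.12566,-2.39525) → (4.13,-2.40)
v2: (-3.5,-4.5) → rotate → (5.67662,0.52536) → ×s → (5.18772,0.48011) → (5.19,0.48)
v3: (0,-5) → rotate → (3.64708,3.42035) → ×s → (3.33298,3.12577) → (3.33,3.13)
v4: (2.5,-4) → rotate → (1.20749,4.55982) → ×s → (1.10350,4.16711) → (1.10,4.17)
v5: (3.5,-1.5) → rotate → (-1.30012,3.57906) → ×s → (-1.18815,3.27082) → (-1.19,3.27)
v6: (4.5,5) → rotate → (-6.72540,-0.13797) → ×s → (-6.14617,-0.12609) → (-6.15,-0.13)
v7: (1,4.5) → rotate → (-3.96644,-2.34890) → ×s → (-3.62483,-2.14660) → (-3.62,-2.15)
v8: (-4,0) → rotate → (2.73628,-2.91767) → ×s → (2.50062,-2.66638) → (2.50,-2.67)

Cross-section at z=13.25: (4.13,-2.40) (5.19,0.48) (3.33,3.13) (1.10,4.17) (-1.19,3.27) (-6.15,-0.13) (-3.62,-2.15) (2.50,-2.67)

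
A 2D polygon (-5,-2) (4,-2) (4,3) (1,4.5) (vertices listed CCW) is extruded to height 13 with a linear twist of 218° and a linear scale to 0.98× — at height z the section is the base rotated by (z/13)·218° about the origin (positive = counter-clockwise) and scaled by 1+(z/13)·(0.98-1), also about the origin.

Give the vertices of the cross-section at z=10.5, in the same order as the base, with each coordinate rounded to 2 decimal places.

t = z/height = 10.5/13 = 0.807692
s = 1 + (scale-1)·z/height = 1 + (0.98-1)·10.5/13 = 0.983846
θ = twist·z/height = 218°·10.5/13 = 176.0769° = 3.073122 rad
cos θ = -0.997657, sin θ = 0.068417 (intermediates below are computed at full precision and shown rounded to 5 d.p.)
v1: (-5,-2) → rotate → (5.12512,1.65323) → ×s → (5.04233,1.62652) → (5.04,1.63)
v2: (4,-2) → rotate → (-3.85379,2.26898) → ×s → (-3.79154,2.23233) → (-3.79,2.23)
v3: (4,3) → rotate → (-4.19588,-2.71930) → ×s → (-4.12810,-2.67537) → (-4.13,-2.68)
v4: (1,4.5) → rotate → (-1.30553,-4.42104) → ×s → (-1.28444,-4.34962) → (-1.28,-4.35)

Cross-section at z=10.5: (5.04,1.63) (-3.79,2.23) (-4.13,-2.68) (-1.28,-4.35)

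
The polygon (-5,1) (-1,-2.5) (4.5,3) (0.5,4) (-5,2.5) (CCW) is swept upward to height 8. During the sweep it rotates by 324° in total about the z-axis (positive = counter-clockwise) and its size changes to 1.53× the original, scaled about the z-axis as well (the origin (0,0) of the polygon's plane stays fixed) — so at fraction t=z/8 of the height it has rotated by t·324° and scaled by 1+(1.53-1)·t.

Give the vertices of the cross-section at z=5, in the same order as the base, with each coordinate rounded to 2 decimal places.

t = z/height = 5/8 = 0.625
s = 1 + (scale-1)·z/height = 1 + (1.53-1)·5/8 = 1.331250
θ = twist·z/height = 324°·5/8 = 202.5000° = 3.534292 rad
cos θ = -0.923880, sin θ = -0.382683 (intermediates below are computed at full precision and shown rounded to 5 d.p.)
v1: (-5,1) → rotate → (5.00208,0.98954) → ×s → (6.65902,1.31732) → (6.66,1.32)
v2: (-1,-2.5) → rotate → (-0.03283,2.69238) → ×s → (-0.04370,3.58423) → (-0.04,3.58)
v3: (4.5,3) → rotate → (-3.00941,-4.49371) → ×s → (-4.00627,-5.98226) → (-4.01,-5.98)
v4: (0.5,4) → rotate → (1.06879,-3.88686) → ×s → (1.42283,-5.17438) → (1.42,-5.17)
v5: (-5,2.5) → rotate → (5.57611,-0.39628) → ×s → (7.42319,-0.52755) → (7.42,-0.53)

Cross-section at z=5: (6.66,1.32) (-0.04,3.58) (-4.01,-5.98) (1.42,-5.17) (7.42,-0.53)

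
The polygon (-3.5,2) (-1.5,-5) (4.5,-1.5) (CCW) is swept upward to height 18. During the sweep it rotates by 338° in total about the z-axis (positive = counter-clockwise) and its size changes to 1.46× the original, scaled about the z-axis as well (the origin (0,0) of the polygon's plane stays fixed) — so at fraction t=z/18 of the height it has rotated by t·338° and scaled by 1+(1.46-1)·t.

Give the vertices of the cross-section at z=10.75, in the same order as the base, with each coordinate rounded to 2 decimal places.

Cross-section at z=10.75: (5.09,-0.70) (-0.60,6.63) (-6.04,-0.36)

t = z/height = 10.75/18 = 0.597222
s = 1 + (scale-1)·z/height = 1 + (1.46-1)·10.75/18 = 1.274722
θ = twist·z/height = 338°·10.75/18 = 201.8611° = 3.523141 rad
cos θ = -0.928089, sin θ = -0.372358 (intermediates below are computed at full precision and shown rounded to 5 d.p.)
v1: (-3.5,2) → rotate → (3.99303,-0.55293) → ×s → (5.09000,-0.70483) → (5.09,-0.70)
v2: (-1.5,-5) → rotate → (-0.46966,5.19898) → ×s → (-0.59868,6.62726) → (-0.60,6.63)
v3: (4.5,-1.5) → rotate → (-4.73494,-0.28348) → ×s → (-6.03573,-0.36135) → (-6.04,-0.36)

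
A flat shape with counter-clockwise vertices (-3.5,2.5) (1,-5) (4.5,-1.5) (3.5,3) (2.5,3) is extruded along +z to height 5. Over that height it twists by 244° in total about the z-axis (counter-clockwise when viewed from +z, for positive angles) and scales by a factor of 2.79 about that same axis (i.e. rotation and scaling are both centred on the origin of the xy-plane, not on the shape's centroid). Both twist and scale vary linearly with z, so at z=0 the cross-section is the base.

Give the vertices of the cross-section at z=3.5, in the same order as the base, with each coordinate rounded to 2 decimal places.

Cross-section at z=3.5: (6.88,-6.82) (-0.42,11.48) (-9.47,4.96) (-8.86,-5.41) (-6.64,-5.77)

t = z/height = 3.5/5 = 0.7
s = 1 + (scale-1)·z/height = 1 + (2.79-1)·3.5/5 = 2.253000
θ = twist·z/height = 244°·3.5/5 = 170.8000° = 2.981022 rad
cos θ = -0.987136, sin θ = 0.159881 (intermediates below are computed at full precision and shown rounded to 5 d.p.)
v1: (-3.5,2.5) → rotate → (3.05527,-3.02742) → ×s → (6.88353,-6.82079) → (6.88,-6.82)
v2: (1,-5) → rotate → (-0.18773,5.09556) → ×s → (-0.42296,11.48030) → (-0.42,11.48)
v3: (4.5,-1.5) → rotate → (-4.20229,2.20017) → ×s → (-9.46776,4.95698) → (-9.47,4.96)
v4: (3.5,3) → rotate → (-3.93462,-2.40182) → ×s → (-8.86470,-5.41131) → (-8.86,-5.41)
v5: (2.5,3) → rotate → (-2.94748,-2.56171) → ×s → (-6.64068,-5.77152) → (-6.64,-5.77)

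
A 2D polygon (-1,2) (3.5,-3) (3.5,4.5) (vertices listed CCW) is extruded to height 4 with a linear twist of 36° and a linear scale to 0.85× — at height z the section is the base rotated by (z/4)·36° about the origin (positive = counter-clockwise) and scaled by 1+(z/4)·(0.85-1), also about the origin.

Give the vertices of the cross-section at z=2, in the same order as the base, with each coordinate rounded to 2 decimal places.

t = z/height = 2/4 = 0.5
s = 1 + (scale-1)·z/height = 1 + (0.85-1)·2/4 = 0.925000
θ = twist·z/height = 36°·2/4 = 18.0000° = 0.314159 rad
cos θ = 0.951057, sin θ = 0.309017 (intermediates below are computed at full precision and shown rounded to 5 d.p.)
v1: (-1,2) → rotate → (-1.56909,1.59310) → ×s → (-1.45141,1.47361) → (-1.45,1.47)
v2: (3.5,-3) → rotate → (4.25575,-1.77161) → ×s → (3.93657,-1.63874) → (3.94,-1.64)
v3: (3.5,4.5) → rotate → (1.93812,5.36131) → ×s → (1.79276,4.95922) → (1.79,4.96)

Cross-section at z=2: (-1.45,1.47) (3.94,-1.64) (1.79,4.96)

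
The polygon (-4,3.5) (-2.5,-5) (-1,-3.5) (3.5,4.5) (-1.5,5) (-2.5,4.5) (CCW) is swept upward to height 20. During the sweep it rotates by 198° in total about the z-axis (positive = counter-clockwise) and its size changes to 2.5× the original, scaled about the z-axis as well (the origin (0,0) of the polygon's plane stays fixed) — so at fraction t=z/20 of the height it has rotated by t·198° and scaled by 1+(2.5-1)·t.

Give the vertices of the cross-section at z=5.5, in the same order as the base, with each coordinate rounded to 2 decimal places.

Cross-section at z=5.5: (-7.31,-1.72) (3.69,-6.98) (3.20,-4.02) (-2.30,7.72) (-6.98,2.38) (-7.22,0.82)

t = z/height = 5.5/20 = 0.275
s = 1 + (scale-1)·z/height = 1 + (2.5-1)·5.5/20 = 1.412500
θ = twist·z/height = 198°·5.5/20 = 54.4500° = 0.950332 rad
cos θ = 0.581413, sin θ = 0.813608 (intermediates below are computed at full precision and shown rounded to 5 d.p.)
v1: (-4,3.5) → rotate → (-5.17328,-1.21949) → ×s → (-7.30726,-1.72253) → (-7.31,-1.72)
v2: (-2.5,-5) → rotate → (2.61451,-4.94109) → ×s → (3.69299,-6.97929) → (3.69,-6.98)
v3: (-1,-3.5) → rotate → (2.26622,-2.84855) → ×s → (3.20103,-4.02358) → (3.20,-4.02)
v4: (3.5,4.5) → rotate → (-1.62629,5.46399) → ×s → (-2.29714,7.71788) → (-2.30,7.72)
v5: (-1.5,5) → rotate → (-4.94016,1.68665) → ×s → (-6.97798,2.38240) → (-6.98,2.38)
v6: (-2.5,4.5) → rotate → (-5.11477,0.58234) → ×s → (-7.22461,0.82255) → (-7.22,0.82)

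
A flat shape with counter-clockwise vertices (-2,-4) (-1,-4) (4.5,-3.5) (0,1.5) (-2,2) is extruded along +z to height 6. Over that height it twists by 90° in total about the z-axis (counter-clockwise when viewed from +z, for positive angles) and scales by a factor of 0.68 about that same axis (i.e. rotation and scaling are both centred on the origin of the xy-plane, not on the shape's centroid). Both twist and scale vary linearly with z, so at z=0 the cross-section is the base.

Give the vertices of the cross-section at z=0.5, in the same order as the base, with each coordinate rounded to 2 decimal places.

t = z/height = 0.5/6 = 0.0833333
s = 1 + (scale-1)·z/height = 1 + (0.68-1)·0.5/6 = 0.973333
θ = twist·z/height = 90°·0.5/6 = 7.5000° = 0.130900 rad
cos θ = 0.991445, sin θ = 0.130526 (intermediates below are computed at full precision and shown rounded to 5 d.p.)
v1: (-2,-4) → rotate → (-1.46078,-4.22683) → ×s → (-1.42183,-4.11412) → (-1.42,-4.11)
v2: (-1,-4) → rotate → (-0.46934,-4.09631) → ×s → (-0.45682,-3.98707) → (-0.46,-3.99)
v3: (4.5,-3.5) → rotate → (4.91834,-2.88269) → ×s → (4.78719,-2.80582) → (4.79,-2.81)
v4: (0,1.5) → rotate → (-0.19579,1.48717) → ×s → (-0.19057,1.44751) → (-0.19,1.45)
v5: (-2,2) → rotate → (-2.24394,1.72184) → ×s → (-2.18410,1.67592) → (-2.18,1.68)

Cross-section at z=0.5: (-1.42,-4.11) (-0.46,-3.99) (4.79,-2.81) (-0.19,1.45) (-2.18,1.68)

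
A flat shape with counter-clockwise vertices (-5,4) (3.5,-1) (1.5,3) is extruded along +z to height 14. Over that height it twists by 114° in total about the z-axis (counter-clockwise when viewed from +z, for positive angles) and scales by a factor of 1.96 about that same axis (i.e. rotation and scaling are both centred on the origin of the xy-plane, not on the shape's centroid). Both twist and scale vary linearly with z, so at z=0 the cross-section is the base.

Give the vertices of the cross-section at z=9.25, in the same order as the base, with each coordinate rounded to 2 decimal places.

t = z/height = 9.25/14 = 0.660714
s = 1 + (scale-1)·z/height = 1 + (1.96-1)·9.25/14 = 1.634286
θ = twist·z/height = 114°·9.25/14 = 75.3214° = 1.314607 rad
cos θ = 0.253396, sin θ = 0.967363 (intermediates below are computed at full precision and shown rounded to 5 d.p.)
v1: (-5,4) → rotate → (-5.13643,-3.82323) → ×s → (-8.39440,-6.24825) → (-8.39,-6.25)
v2: (3.5,-1) → rotate → (1.85425,3.13237) → ×s → (3.03037,5.11919) → (3.03,5.12)
v3: (1.5,3) → rotate → (-2.52199,2.21123) → ×s → (-4.12166,3.61379) → (-4.12,3.61)

Cross-section at z=9.25: (-8.39,-6.25) (3.03,5.12) (-4.12,3.61)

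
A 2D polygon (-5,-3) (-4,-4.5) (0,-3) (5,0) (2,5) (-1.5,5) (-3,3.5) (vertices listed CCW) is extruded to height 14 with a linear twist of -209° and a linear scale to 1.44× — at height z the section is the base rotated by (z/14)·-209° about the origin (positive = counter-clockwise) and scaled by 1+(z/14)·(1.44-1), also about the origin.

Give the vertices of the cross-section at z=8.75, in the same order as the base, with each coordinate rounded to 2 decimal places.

t = z/height = 8.75/14 = 0.625
s = 1 + (scale-1)·z/height = 1 + (1.44-1)·8.75/14 = 1.275000
θ = twist·z/height = -209°·8.75/14 = -130.6250° = -2.279836 rad
cos θ = -0.651105, sin θ = -0.758987 (intermediates below are computed at full precision and shown rounded to 5 d.p.)
v1: (-5,-3) → rotate → (0.97857,5.74825) → ×s → (1.24767,7.32902) → (1.25,7.33)
v2: (-4,-4.5) → rotate → (-0.81102,5.96592) → ×s → (-1.03405,7.60655) → (-1.03,7.61)
v3: (0,-3) → rotate → (-2.27696,1.95332) → ×s → (-2.90313,2.49048) → (-2.90,2.49)
v4: (5,0) → rotate → (-3.25553,-3.79494) → ×s → (-4.15080,-4.83854) → (-4.15,-4.84)
v5: (2,5) → rotate → (2.49273,-4.77350) → ×s → (3.17823,-6.08621) → (3.18,-6.09)
v6: (-1.5,5) → rotate → (4.77159,-2.11705) → ×s → (6.08378,-2.69923) → (6.08,-2.70)
v7: (-3,3.5) → rotate → (4.60977,-0.00191) → ×s → (5.87746,-0.00243) → (5.88,0.00)

Cross-section at z=8.75: (1.25,7.33) (-1.03,7.61) (-2.90,2.49) (-4.15,-4.84) (3.18,-6.09) (6.08,-2.70) (5.88,0.00)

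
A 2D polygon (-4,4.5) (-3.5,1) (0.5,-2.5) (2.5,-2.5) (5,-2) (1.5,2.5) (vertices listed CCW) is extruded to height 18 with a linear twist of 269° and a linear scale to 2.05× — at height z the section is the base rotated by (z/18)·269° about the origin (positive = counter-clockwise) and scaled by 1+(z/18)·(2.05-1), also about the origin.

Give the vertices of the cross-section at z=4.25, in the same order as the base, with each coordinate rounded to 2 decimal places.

t = z/height = 4.25/18 = 0.236111
s = 1 + (scale-1)·z/height = 1 + (2.05-1)·4.25/18 = 1.247917
θ = twist·z/height = 269°·4.25/18 = 63.5139° = 1.108526 rad
cos θ = 0.445981, sin θ = 0.895042 (intermediates below are computed at full precision and shown rounded to 5 d.p.)
v1: (-4,4.5) → rotate → (-5.81161,-1.57326) → ×s → (-7.25241,-1.96329) → (-7.25,-1.96)
v2: (-3.5,1) → rotate → (-2.45598,-2.68667) → ×s → (-3.06485,-3.35274) → (-3.06,-3.35)
v3: (0.5,-2.5) → rotate → (2.46060,-0.66743) → ×s → (3.07062,-0.83290) → (3.07,-0.83)
v4: (2.5,-2.5) → rotate → (3.35256,1.12265) → ×s → (4.18371,1.40098) → (4.18,1.40)
v5: (5,-2) → rotate → (4.01999,3.58325) → ×s → (5.01661,4.47160) → (5.02,4.47)
v6: (1.5,2.5) → rotate → (-1.56863,2.45752) → ×s → (-1.95753,3.06678) → (-1.96,3.07)

Cross-section at z=4.25: (-7.25,-1.96) (-3.06,-3.35) (3.07,-0.83) (4.18,1.40) (5.02,4.47) (-1.96,3.07)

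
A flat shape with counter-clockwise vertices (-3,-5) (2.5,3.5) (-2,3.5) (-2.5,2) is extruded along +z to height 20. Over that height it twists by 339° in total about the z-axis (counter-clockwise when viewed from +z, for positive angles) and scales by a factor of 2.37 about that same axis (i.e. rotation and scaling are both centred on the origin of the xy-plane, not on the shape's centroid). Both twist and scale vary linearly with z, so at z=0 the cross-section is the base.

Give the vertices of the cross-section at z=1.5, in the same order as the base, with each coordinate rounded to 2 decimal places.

Cross-section at z=1.5: (-0.62,-6.40) (0.83,4.67) (-3.65,2.54) (-3.44,0.81)

t = z/height = 1.5/20 = 0.075
s = 1 + (scale-1)·z/height = 1 + (2.37-1)·1.5/20 = 1.102750
θ = twist·z/height = 339°·1.5/20 = 25.4250° = 0.443750 rad
cos θ = 0.903148, sin θ = 0.429329 (intermediates below are computed at full precision and shown rounded to 5 d.p.)
v1: (-3,-5) → rotate → (-0.56280,-5.80373) → ×s → (-0.62063,-6.40006) → (-0.62,-6.40)
v2: (2.5,3.5) → rotate → (0.75522,4.23434) → ×s → (0.83282,4.66942) → (0.83,4.67)
v3: (-2,3.5) → rotate → (-3.30895,2.30236) → ×s → (-3.64894,2.53893) → (-3.65,2.54)
v4: (-2.5,2) → rotate → (-3.11653,0.73297) → ×s → (-3.43675,0.80829) → (-3.44,0.81)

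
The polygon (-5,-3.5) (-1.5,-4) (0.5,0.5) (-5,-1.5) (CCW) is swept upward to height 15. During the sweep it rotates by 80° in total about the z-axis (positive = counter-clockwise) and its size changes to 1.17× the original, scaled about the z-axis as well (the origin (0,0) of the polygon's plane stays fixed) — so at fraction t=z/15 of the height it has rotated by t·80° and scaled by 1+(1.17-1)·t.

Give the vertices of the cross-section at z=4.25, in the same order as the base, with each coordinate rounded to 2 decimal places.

Cross-section at z=4.25: (-3.42,-5.40) (0.16,-4.47) (0.28,0.69) (-4.23,-3.47)

t = z/height = 4.25/15 = 0.283333
s = 1 + (scale-1)·z/height = 1 + (1.17-1)·4.25/15 = 1.048167
θ = twist·z/height = 80°·4.25/15 = 22.6667° = 0.395608 rad
cos θ = 0.922762, sin θ = 0.385369 (intermediates below are computed at full precision and shown rounded to 5 d.p.)
v1: (-5,-3.5) → rotate → (-3.26502,-5.15651) → ×s → (-3.42228,-5.40489) → (-3.42,-5.40)
v2: (-1.5,-4) → rotate → (0.15733,-4.26910) → ×s → (0.16491,-4.47473) → (0.16,-4.47)
v3: (0.5,0.5) → rotate → (0.26870,0.65407) → ×s → (0.28164,0.68557) → (0.28,0.69)
v4: (-5,-1.5) → rotate → (-4.03576,-3.31099) → ×s → (-4.23015,-3.47047) → (-4.23,-3.47)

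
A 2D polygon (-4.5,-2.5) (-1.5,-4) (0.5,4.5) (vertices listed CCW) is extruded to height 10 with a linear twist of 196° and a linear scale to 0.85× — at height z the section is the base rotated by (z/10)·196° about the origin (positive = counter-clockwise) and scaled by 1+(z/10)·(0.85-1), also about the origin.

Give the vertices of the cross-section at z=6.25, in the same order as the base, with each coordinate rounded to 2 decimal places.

Cross-section at z=6.25: (4.10,-2.22) (3.79,0.80) (-3.68,-1.81)

t = z/height = 6.25/10 = 0.625
s = 1 + (scale-1)·z/height = 1 + (0.85-1)·6.25/10 = 0.906250
θ = twist·z/height = 196°·6.25/10 = 122.5000° = 2.138028 rad
cos θ = -0.537300, sin θ = 0.843391 (intermediates below are computed at full precision and shown rounded to 5 d.p.)
v1: (-4.5,-2.5) → rotate → (4.52633,-2.45201) → ×s → (4.10198,-2.22214) → (4.10,-2.22)
v2: (-1.5,-4) → rotate → (4.17952,0.88411) → ×s → (3.78769,0.80123) → (3.79,0.80)
v3: (0.5,4.5) → rotate → (-4.06391,-1.99615) → ×s → (-3.68292,-1.80901) → (-3.68,-1.81)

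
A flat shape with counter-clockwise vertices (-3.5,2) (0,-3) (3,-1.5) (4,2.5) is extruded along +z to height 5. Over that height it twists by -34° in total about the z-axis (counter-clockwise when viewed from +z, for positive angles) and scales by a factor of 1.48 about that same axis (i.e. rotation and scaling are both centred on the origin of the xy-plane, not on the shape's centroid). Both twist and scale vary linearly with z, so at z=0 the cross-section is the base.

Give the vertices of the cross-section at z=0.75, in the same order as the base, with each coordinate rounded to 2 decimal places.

Cross-section at z=0.75: (-3.55,2.47) (-0.29,-3.20) (3.06,-1.89) (4.51,2.29)

t = z/height = 0.75/5 = 0.15
s = 1 + (scale-1)·z/height = 1 + (1.48-1)·0.75/5 = 1.072000
θ = twist·z/height = -34°·0.75/5 = -5.1000° = -0.089012 rad
cos θ = 0.996041, sin θ = -0.088894 (intermediates below are computed at full precision and shown rounded to 5 d.p.)
v1: (-3.5,2) → rotate → (-3.30836,2.30321) → ×s → (-3.54656,2.46904) → (-3.55,2.47)
v2: (0,-3) → rotate → (-0.26668,-2.98812) → ×s → (-0.28588,-3.20327) → (-0.29,-3.20)
v3: (3,-1.5) → rotate → (2.85478,-1.76074) → ×s → (3.06033,-1.88752) → (3.06,-1.89)
v4: (4,2.5) → rotate → (4.20640,2.13453) → ×s → (4.50926,2.28821) → (4.51,2.29)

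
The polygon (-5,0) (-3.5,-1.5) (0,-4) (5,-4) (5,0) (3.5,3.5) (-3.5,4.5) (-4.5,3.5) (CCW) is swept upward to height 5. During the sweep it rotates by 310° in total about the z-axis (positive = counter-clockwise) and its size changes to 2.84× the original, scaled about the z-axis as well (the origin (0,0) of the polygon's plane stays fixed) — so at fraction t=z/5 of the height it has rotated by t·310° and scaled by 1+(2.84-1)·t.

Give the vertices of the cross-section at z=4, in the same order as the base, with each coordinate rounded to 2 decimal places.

Cross-section at z=4: (4.63,11.46) (-0.20,9.41) (-9.17,3.70) (-13.80,-7.76) (-4.63,-11.46) (4.78,-11.26) (13.56,3.85) (12.19,7.07)

t = z/height = 4/5 = 0.8
s = 1 + (scale-1)·z/height = 1 + (2.84-1)·4/5 = 2.472000
θ = twist·z/height = 310°·4/5 = 248.0000° = 4.328417 rad
cos θ = -0.374607, sin θ = -0.927184 (intermediates below are computed at full precision and shown rounded to 5 d.p.)
v1: (-5,0) → rotate → (1.87303,4.63592) → ×s → (4.63014,11.45999) → (4.63,11.46)
v2: (-3.5,-1.5) → rotate → (-0.07965,3.80705) → ×s → (-0.19690,9.41104) → (-0.20,9.41)
v3: (0,-4) → rotate → (-3.70874,1.49843) → ×s → (-9.16799,3.70411) → (-9.17,3.70)
v4: (5,-4) → rotate → (-5.58177,-3.13749) → ×s → (-13.79813,-7.75588) → (-13.80,-7.76)
v5: (5,0) → rotate → (-1.87303,-4.63592) → ×s → (-4.63014,-11.45999) → (-4.63,-11.46)
v6: (3.5,3.5) → rotate → (1.93402,-4.55627) → ×s → (4.78090,-11.26309) → (4.78,-11.26)
v7: (-3.5,4.5) → rotate → (5.48345,1.55941) → ×s → (13.55509,3.85487) → (13.56,3.85)
v8: (-4.5,3.5) → rotate → (4.93087,2.86120) → ×s → (12.18912,7.07290) → (12.19,7.07)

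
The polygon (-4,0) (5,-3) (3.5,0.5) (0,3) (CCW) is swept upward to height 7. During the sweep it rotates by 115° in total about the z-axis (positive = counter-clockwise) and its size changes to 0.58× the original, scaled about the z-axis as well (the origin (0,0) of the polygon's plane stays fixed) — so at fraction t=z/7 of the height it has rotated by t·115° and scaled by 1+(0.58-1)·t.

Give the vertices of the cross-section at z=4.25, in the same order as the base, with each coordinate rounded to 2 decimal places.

t = z/height = 4.25/7 = 0.607143
s = 1 + (scale-1)·z/height = 1 + (0.58-1)·4.25/7 = 0.745000
θ = twist·z/height = 115°·4.25/7 = 69.8214° = 1.218614 rad
cos θ = 0.344947, sin θ = 0.938622 (intermediates below are computed at full precision and shown rounded to 5 d.p.)
v1: (-4,0) → rotate → (-1.37979,-3.75449) → ×s → (-1.02794,-2.79709) → (-1.03,-2.80)
v2: (5,-3) → rotate → (4.54060,3.65827) → ×s → (3.38275,2.72541) → (3.38,2.73)
v3: (3.5,0.5) → rotate → (0.73800,3.45765) → ×s → (0.54981,2.57595) → (0.55,2.58)
v4: (0,3) → rotate → (-2.81587,1.03484) → ×s → (-2.09782,0.77096) → (-2.10,0.77)

Cross-section at z=4.25: (-1.03,-2.80) (3.38,2.73) (0.55,2.58) (-2.10,0.77)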